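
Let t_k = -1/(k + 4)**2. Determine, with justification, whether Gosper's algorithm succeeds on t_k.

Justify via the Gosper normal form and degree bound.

No — the linear system for f has no solution.

Compute t_(k+1)/t_k: get (k + 4)**2/(k + 5)**2.
Gosper form: A/B · C(k+1)/C(k) with A=k**2 + 8*k + 16, B=k**2 + 10*k + 25, C=1.
Set up (k**2 + 8*k + 16)·f(k+1) − (k**2 + 8*k + 16)·f(k) − (1) = 0.
deg f ≤ 0 (via 2,2,0).
Write f(k) = c0. Then LHS − RHS = -1, requiring -1 = 0: contradictory. No certificate.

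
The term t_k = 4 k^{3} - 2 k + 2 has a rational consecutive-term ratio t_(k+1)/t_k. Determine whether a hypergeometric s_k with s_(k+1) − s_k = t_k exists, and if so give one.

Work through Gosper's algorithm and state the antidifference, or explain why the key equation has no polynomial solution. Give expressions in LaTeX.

r(k) = (-k + 2*(k + 1)**3)/(2*k**3 - k + 1) after simplifying.
Normal form (A,B,C) = (1, 1, k**3 - k/2 + 1/2).
Set up (1)·f(k+1) − (1)·f(k) − (k**3 - k/2 + 1/2) = 0.
Degrees (0,0,3) ⇒ d ≤ 4.
Solving with deg f ≤ 4: f(k) = k*(k + 1)*(k**2 - 3*k + 3)/4.
R(k) = B(k−1)·f(k)/C(k) = k*(k**2 - 3*k + 3)/(2*(2*k**2 - 2*k + 1)); s_k = R·t_k = k*(k**3 - 2*k**2 + 3).
Check: Δs_k = 4*k**3 - 2*k + 2. ✓

s_k = k \left(k^{3} - 2 k^{2} + 3\right)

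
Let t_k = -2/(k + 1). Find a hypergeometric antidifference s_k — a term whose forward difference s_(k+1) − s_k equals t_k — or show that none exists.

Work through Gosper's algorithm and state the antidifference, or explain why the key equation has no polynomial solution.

no hypergeometric antidifference exists

r(k) = (k + 1)/(k + 2) after simplifying.
Take A(k)=k + 1, B(k)=k + 2, C(k)=1.
Need (k + 1)·f(k+1) − (k + 1)·f(k) = 1.
Bound: deg f ≤ 0.
Put f(k) = c0: A·f(k+1) − B(k−1)·f(k) − C = -1; need -1 = 0 — inconsistent ⇒ no f, not summable.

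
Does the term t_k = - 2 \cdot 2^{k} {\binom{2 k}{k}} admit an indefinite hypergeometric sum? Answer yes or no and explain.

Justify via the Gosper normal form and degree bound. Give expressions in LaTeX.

No; the degree bound rules out any f.

Ratio r(k) = 4*(2*k + 1)/(k + 1).
A = 8*k + 4, B = k + 1, C = 1.
Solve (8*k + 4)·f(k+1) − (k)·f(k) = 1.
From deg A=1, deg B=1, deg C=0: d=-1.
d = -1 < 0 ⇒ no nonzero polynomial f; not summable.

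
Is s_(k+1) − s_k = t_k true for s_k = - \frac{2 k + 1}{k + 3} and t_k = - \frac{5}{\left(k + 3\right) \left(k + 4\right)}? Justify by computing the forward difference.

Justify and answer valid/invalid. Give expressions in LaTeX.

s_(k+1) = (-2*k - 3)/(k + 4)
s_(k+1) − s_k = -5/(k**2 + 7*k + 12)
(s_(k+1) − s_k) − t_k = 0

Valid: the claim telescopes to t_k.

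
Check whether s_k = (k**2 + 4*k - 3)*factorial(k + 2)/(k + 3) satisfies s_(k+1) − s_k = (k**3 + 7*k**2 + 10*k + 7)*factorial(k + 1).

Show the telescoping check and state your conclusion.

Invalid: residual -(k**4 + 10*k**3 + 30*k**2 + 33*k + 24)*factorial(k + 1)/((k + 3)*(k + 4)) ≠ 0.

s_(k+1) = (k**2 + 6*k + 2)*factorial(k + 3)/(k + 4)
s_(k+1) − s_k = (k**4 + 11*k**3 + 39*k**2 + 53*k + 30)*factorial(k + 2)/((k + 3)*(k + 4))
(s_(k+1) − s_k) − t_k = -(k**4 + 10*k**3 + 30*k**2 + 33*k + 24)*factorial(k + 1)/((k + 3)*(k + 4))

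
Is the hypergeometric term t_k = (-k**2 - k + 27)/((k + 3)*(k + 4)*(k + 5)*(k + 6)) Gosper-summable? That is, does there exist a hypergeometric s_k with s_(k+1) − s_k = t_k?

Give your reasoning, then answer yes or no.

Yes. s_k = k*(k**2 + 27*k + 107)/(15*(k + 3)*(k + 4)*(k + 5)).

Ratio r(k) = (k + 3)*(k + (k + 1)**2 - 26)/((k + 7)*(k**2 + k - 27)).
Normal form (A,B,C) = (k + 3, k + 7, k**2 + k - 27).
Solve (k + 3)·f(k+1) − (k + 6)·f(k) = k**2 + k - 27.
deg f ≤ 3 (via 1,1,2).
Solve for f: f(k) = -k*(k**2 + 27*k + 107)/15 (degree 3 ≤ 3).
Get s_k = R·t_k = k*(k**2 + 27*k + 107)/(15*(k + 3)*(k + 4)*(k + 5)) with R(k) = B(k−1)f(k)/C(k) = -k*(k + 6)*(k**2 + 27*k + 107)/(15*(k**2 + k - 27)).
Δs = (-k**2 - k + 27)/(k**4 + 18*k**3 + 119*k**2 + 342*k + 360), as required.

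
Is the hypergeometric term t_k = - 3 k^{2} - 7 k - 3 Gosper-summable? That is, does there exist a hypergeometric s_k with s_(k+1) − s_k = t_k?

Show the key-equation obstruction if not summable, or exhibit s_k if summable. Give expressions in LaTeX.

Yes. s_k = k^{2} \left(- k - 2\right).

Step 1: r(k) = (3*k**2 + 13*k + 13)/(3*k**2 + 7*k + 3).
A = 1, B = 1, C = k**2 + 7*k/3 + 1.
Need (1)·f(k+1) − (1)·f(k) = k**2 + 7*k/3 + 1.
Degrees (0,0,2) ⇒ d ≤ 3.
Solving with deg f ≤ 3: f(k) = k**2*(k + 2)/3.
So s_k = (B(k−1)f/C)·t_k = (k**2*(k + 2)/(3*k**2 + 7*k + 3))·t_k = k**2*(-k - 2).
Verify: -3*k**2 - 7*k - 3 matches t_k.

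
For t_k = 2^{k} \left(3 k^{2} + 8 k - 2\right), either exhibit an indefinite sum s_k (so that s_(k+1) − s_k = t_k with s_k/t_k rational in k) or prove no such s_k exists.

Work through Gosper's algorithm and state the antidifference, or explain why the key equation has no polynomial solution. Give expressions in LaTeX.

Ratio r(k) = 2*(3*k**2 + 14*k + 9)/(3*k**2 + 8*k - 2).
Normal form (A,B,C) = (2, 1, k**2 + 8*k/3 - 2/3).
Set up (2)·f(k+1) − (1)·f(k) − (k**2 + 8*k/3 - 2/3) = 0.
d = 2 from the (0,0,2) case.
Solve for f: f(k) = k*(3*k - 4)/3 (degree 2 ≤ 2).
Then R = B(k−1)f/C = k*(3*k - 4)/(3*k**2 + 8*k - 2), so s_k = R(k)·t_k = 2**k*k*(3*k - 4).
Δs = 2**k*(3*k**2 + 8*k - 2), as required.

s_k = 2^{k} k \left(3 k - 4\right)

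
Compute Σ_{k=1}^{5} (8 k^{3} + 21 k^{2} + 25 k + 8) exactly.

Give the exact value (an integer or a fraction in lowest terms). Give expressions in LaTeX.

Step 1: r(k) = (8*k**3 + 45*k**2 + 91*k + 62)/(8*k**3 + 21*k**2 + 25*k + 8).
Normal form (A,B,C) = (1, 1, k**3 + 21*k**2/8 + 25*k/8 + 1).
Solve (1)·f(k+1) − (1)·f(k) = k**3 + 21*k**2/8 + 25*k/8 + 1.
Degrees (0,0,3) ⇒ d ≤ 4.
Solving with deg f ≤ 4: f(k) = k*(2*k**3 + 3*k**2 + 4*k - 1)/8.
Certificate R = B(k−1)f/C = k*(2*k**3 + 3*k**2 + 4*k - 1)/(8*k**3 + 21*k**2 + 25*k + 8) gives s_k = k*(2*k**3 + 3*k**2 + 4*k - 1).
Verify: 8*k**3 + 21*k**2 + 25*k + 8 matches t_k.
Evaluate s at k=6 and k=1: 3378 and 8; difference 3370.

Σ = 3370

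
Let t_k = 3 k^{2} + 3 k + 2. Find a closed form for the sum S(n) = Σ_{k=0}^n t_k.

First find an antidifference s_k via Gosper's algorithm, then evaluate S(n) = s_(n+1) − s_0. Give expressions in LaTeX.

S(n) = n^{3} + 3 n^{2} + 4 n + 2

Ratio r(k) = (3*k**2 + 9*k + 8)/(3*k**2 + 3*k + 2).
So A=1 and B=1, with C=k**2 + k + 2/3.
Solve (1)·f(k+1) − (1)·f(k) = k**2 + k + 2/3.
From deg A=0, deg B=0, deg C=2: d=3.
Solve for f: f(k) = k*(k**2 + 1)/3 (degree 3 ≤ 3).
So s_k = (B(k−1)f/C)·t_k = (k*(k**2 + 1)/(3*k**2 + 3*k + 2))·t_k = k**3 + k.
Check: Δs_k = -k**3 + (k + 1)**3 + 1. ✓
s_(n+1) = n**3 + 3*n**2 + 4*n + 2 and s_(0) = 0, so S(n) = n**3 + 3*n**2 + 4*n + 2.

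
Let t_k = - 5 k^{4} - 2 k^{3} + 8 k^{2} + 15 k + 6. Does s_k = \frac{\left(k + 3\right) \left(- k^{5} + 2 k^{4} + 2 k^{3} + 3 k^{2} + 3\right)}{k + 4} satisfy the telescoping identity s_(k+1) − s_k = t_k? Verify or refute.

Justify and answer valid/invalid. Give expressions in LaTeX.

s_(k+1) = (-k**6 - 7*k**5 - 12*k**4 + 11*k**3 + 59*k**2 + 69*k + 36)/(k + 5)
s_(k+1) − s_k = (-5*k**6 - 43*k**5 - 86*k**4 + 49*k**3 + 257*k**2 + 288*k + 99)/(k**2 + 9*k + 20)
(s_(k+1) − s_k) − t_k = (4*k**5 + 24*k**4 + 2*k**3 - 44*k**2 - 66*k - 21)/(k**2 + 9*k + 20)

Invalid: residual \frac{4 k^{5} + 24 k^{4} + 2 k^{3} - 44 k^{2} - 66 k - 21}{k^{2} + 9 k + 20} ≠ 0.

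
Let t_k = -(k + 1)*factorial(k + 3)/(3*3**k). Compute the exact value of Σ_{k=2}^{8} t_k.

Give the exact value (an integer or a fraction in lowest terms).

The ratio is (k + 2)*(k + 4)/(3*(k + 1)).
Take A(k)=k/3 + 4/3, B(k)=1, C(k)=k + 1.
Solve (k/3 + 4/3)·f(k+1) − (1)·f(k) = k + 1.
d = 0 from the (1,0,1) case.
Match coefficients ⇒ f(k) = 3.
Get s_k = R·t_k = -factorial(k + 3)/3**k with R(k) = B(k−1)f(k)/C(k) = 3/(k + 1).
Δs = -(k + 1)*factorial(k + 3)/(3*3**k), as required.
Telescoping: Σ = s_(9) − s_(2) = -1971200/81 − (-40/3) = -1970120/81.

Σ = -1970120/81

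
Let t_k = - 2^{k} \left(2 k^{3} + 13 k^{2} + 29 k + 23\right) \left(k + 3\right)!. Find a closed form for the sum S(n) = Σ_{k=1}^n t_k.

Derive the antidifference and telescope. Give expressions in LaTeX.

S(n) = - 2 \cdot 2^{n} n^{2} \left(n + 4\right)! - 6 \cdot 2^{n} n \left(n + 4\right)! - 6 \cdot 2^{n} \left(n + 4\right)! + 144

t_(k+1)/t_k = 2*(2*k**4 + 27*k**3 + 137*k**2 + 311*k + 268)/(2*k**3 + 13*k**2 + 29*k + 23).
Gosper form: A/B · C(k+1)/C(k) with A=2*k + 8, B=1, C=k**3 + 13*k**2/2 + 29*k/2 + 23/2.
Set up (2*k + 8)·f(k+1) − (1)·f(k) − (k**3 + 13*k**2/2 + 29*k/2 + 23/2) = 0.
deg f ≤ 2 (via 1,0,3).
Coefficient equations give f(k) = (k**2 + k + 1)/2.
Certificate R = B(k−1)f/C = (k**2 + k + 1)/(2*k**3 + 13*k**2 + 29*k + 23) gives s_k = -2**k*(k**2 + k + 1)*factorial(k + 3).
Check: Δs_k = -2**k*(2*k**3 + 13*k**2 + 29*k + 23)*factorial(k + 3). ✓
Evaluate: s_(n+1) = -2**(n + 1)*(n**2 + 3*n + 3)*factorial(n + 4); subtract s_(1) = -144 ⇒ S(n) = -2*2**n*n**2*factorial(n + 4) - 6*2**n*n*factorial(n + 4) - 6*2**n*factorial(n + 4) + 144.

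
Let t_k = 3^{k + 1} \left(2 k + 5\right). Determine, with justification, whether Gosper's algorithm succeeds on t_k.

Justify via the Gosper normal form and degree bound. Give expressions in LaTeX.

r(k) = 3*(2*k + 7)/(2*k + 5) after simplifying.
So A=3 and B=1, with C=k + 5/2.
Solve (3)·f(k+1) − (1)·f(k) = k + 5/2.
Degrees (0,0,1) ⇒ d ≤ 1.
Solve for f: f(k) = (k + 1)/2 (degree 1 ≤ 1).
R(k) = B(k−1)·f(k)/C(k) = (k + 1)/(2*k + 5); s_k = R·t_k = 3**(k + 1)*(k + 1).
s_(k+1) − s_k = 3**(k + 1)*(2*k + 5) = t_k.

Yes. s_k = 3^{k + 1} \left(k + 1\right).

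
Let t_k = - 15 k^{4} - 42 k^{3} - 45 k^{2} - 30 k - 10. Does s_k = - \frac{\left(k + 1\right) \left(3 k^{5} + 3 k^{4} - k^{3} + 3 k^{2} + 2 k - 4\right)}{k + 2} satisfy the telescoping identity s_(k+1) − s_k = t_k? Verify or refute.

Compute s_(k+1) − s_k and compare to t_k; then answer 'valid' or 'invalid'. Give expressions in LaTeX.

s_(k+1) = (-3*k**6 - 24*k**5 - 77*k**4 - 130*k**3 - 128*k**2 - 70*k - 12)/(k + 3)
s_(k+1) − s_k = (-15*k**6 - 105*k**5 - 276*k**4 - 377*k**3 - 313*k**2 - 162*k - 36)/(k**2 + 5*k + 6)
(s_(k+1) − s_k) − t_k = (12*k**5 + 69*k**4 + 130*k**3 + 117*k**2 + 68*k + 24)/(k**2 + 5*k + 6)

Invalid: residual \frac{12 k^{5} + 69 k^{4} + 130 k^{3} + 117 k^{2} + 68 k + 24}{k^{2} + 5 k + 6} ≠ 0.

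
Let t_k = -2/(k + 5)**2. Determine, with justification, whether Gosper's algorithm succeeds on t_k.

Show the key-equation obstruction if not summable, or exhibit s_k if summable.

The ratio is (k + 5)**2/(k + 6)**2.
Take A(k)=k**2 + 10*k + 25, B(k)=k**2 + 12*k + 36, C(k)=1.
Need (k**2 + 10*k + 25)·f(k+1) − (k**2 + 10*k + 25)·f(k) = 1.
Degrees (2,2,0) ⇒ d ≤ 0.
f = c0 ⇒ A·f(k+1) − B(k−1)·f(k) − C = -1. The system {-1 = 0} is inconsistent; no antidifference.

No; the coefficient equations for f are inconsistent.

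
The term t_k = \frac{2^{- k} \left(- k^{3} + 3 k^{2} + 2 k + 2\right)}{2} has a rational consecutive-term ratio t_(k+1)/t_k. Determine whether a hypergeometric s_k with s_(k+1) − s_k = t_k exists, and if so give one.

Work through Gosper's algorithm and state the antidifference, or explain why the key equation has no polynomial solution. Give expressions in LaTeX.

The ratio is (k**3 - 5*k - 6)/(2*(k**3 - 3*k**2 - 2*k - 2)).
Gosper form: A/B · C(k+1)/C(k) with A=1/2, B=1, C=k**3 - 3*k**2 - 2*k - 2.
Key eq: (1/2)·f(k+1) = (1)·f(k) + (k**3 - 3*k**2 - 2*k - 2).
Degrees (0,0,3) ⇒ d ≤ 3.
A polynomial solution: f(k) = -2*k*(k**2 + 1).
R(k) = B(k−1)·f(k)/C(k) = -2*k*(k**2 + 1)/(k**3 - 3*k**2 - 2*k - 2); s_k = R·t_k = (k**3 + k)/2**k.
Check: Δs_k = (-2*k**3 - k + (k + 1)**3 + 1)/(2*2**k). ✓

s_k = 2^{- k} \left(k^{3} + k\right)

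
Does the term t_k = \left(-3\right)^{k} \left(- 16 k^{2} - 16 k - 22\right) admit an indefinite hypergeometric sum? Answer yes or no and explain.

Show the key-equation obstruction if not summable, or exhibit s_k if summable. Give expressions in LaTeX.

The ratio is 3*(-8*k**2 - 24*k - 27)/(8*k**2 + 8*k + 11).
So A=-3 and B=1, with C=k**2 + k + 11/8.
Need (-3)·f(k+1) − (1)·f(k) = k**2 + k + 11/8.
deg f ≤ 2 (via 0,0,2).
Solve for f: f(k) = -(2*k**2 - k + 2)/8 (degree 2 ≤ 2).
Then R = B(k−1)f/C = -(2*k**2 - k + 2)/(8*k**2 + 8*k + 11), so s_k = R(k)·t_k = 2*(-3)**k*(2*k**2 - k + 2).
Check: Δs_k = (-3)**k*(-16*k**2 - 16*k - 22). ✓

Yes. s_k = 2 \left(-3\right)^{k} \left(2 k^{2} - k + 2\right).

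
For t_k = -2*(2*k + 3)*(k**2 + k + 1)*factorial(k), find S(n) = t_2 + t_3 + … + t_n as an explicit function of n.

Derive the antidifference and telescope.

S(n) = -4*n**3*factorial(n) - 14*n**2*factorial(n) - 12*n*factorial(n) - 2*factorial(n) + 32

r(k) = (k + 1)*(2*k + 5)*(k + (k + 1)**2 + 2)/((2*k + 3)*(k**2 + k + 1)) after simplifying.
So A=k + 1 and B=1, with C=k**3 + 5*k**2/2 + 5*k/2 + 3/2.
Set up (k + 1)·f(k+1) − (1)·f(k) − (k**3 + 5*k**2/2 + 5*k/2 + 3/2) = 0.
Bound: deg f ≤ 2.
Solve for f: f(k) = (2*k**2 + k - 2)/2 (degree 2 ≤ 2).
R(k) = B(k−1)·f(k)/C(k) = (2*k**2 + k - 2)/((2*k + 3)*(k**2 + k + 1)); s_k = R·t_k = -2*(2*k**2 + k - 2)*factorial(k).
s_(k+1) − s_k = -2*(2*k + 3)*(k**2 + k + 1)*factorial(k) = t_k.
Σ_(k=2)^n t_k = s_(n+1) − s_(2) = (-2*(2*n**2 + 5*n + 1)*factorial(n + 1)) − (-32), i.e. -4*n**3*factorial(n) - 14*n**2*factorial(n) - 12*n*factorial(n) - 2*factorial(n) + 32.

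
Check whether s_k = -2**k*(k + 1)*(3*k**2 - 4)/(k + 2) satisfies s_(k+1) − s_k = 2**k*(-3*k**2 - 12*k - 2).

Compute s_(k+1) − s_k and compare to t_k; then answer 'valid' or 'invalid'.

s_(k+1) = -2**(k + 1)*(k + 2)*(3*(k + 1)**2 - 4)/(k + 3)
s_(k+1) − s_k = 2**k*(-3*k**4 - 24*k**3 - 65*k**2 - 56*k - 4)/(k**2 + 5*k + 6)
(s_(k+1) − s_k) − t_k = 2**k*(3*k**3 + 15*k**2 + 26*k + 8)/(k**2 + 5*k + 6)

Invalid: residual 2**k*(3*k**3 + 15*k**2 + 26*k + 8)/(k**2 + 5*k + 6) ≠ 0.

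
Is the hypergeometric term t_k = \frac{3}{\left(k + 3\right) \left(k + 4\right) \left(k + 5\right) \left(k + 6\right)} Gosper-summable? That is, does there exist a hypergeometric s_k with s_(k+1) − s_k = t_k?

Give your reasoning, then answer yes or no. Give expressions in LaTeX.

r(k) = (k + 3)/(k + 7) after simplifying.
Normal form (A,B,C) = (k + 3, k + 7, 1).
Need (k + 3)·f(k+1) − (k + 6)·f(k) = 1.
d = 3 from the (1,1,0) case.
Solving with deg f ≤ 3: f(k) = k*(k**2 + 12*k + 47)/180.
Certificate R = B(k−1)f/C = k*(k + 6)*(k**2 + 12*k + 47)/180 gives s_k = k*(k**2 + 12*k + 47)/(60*(k + 3)*(k + 4)*(k + 5)).
s_(k+1) − s_k = 3/(k**4 + 18*k**3 + 119*k**2 + 342*k + 360) = t_k.

Yes. s_k = \frac{k \left(k^{2} + 12 k + 47\right)}{60 \left(k + 3\right) \left(k + 4\right) \left(k + 5\right)}.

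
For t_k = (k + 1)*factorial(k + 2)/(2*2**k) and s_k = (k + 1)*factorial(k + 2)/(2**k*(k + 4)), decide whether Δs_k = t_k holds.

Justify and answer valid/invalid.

s_(k+1) = (k + 2)*factorial(k + 3)/(2*2**k*(k + 5))
s_(k+1) − s_k = (k**3 + 7*k**2 + 14*k + 14)*factorial(k + 2)/(2*2**k*(k + 4)*(k + 5))
(s_(k+1) − s_k) − t_k = -3*(k**2 + 5*k + 2)*factorial(k + 2)/(2*2**k*(k + 4)*(k + 5))

Invalid: residual -3*(k**2 + 5*k + 2)*factorial(k + 2)/(2*2**k*(k + 4)*(k + 5)) ≠ 0.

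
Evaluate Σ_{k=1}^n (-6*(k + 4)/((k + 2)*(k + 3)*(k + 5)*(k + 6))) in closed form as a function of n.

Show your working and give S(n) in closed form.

S(n) = n*(-n - 9)/(6*(n**2 + 9*n + 18))

t_(k+1)/t_k = (k + 2)*(k + 5)**2/((k + 4)**2*(k + 7)).
So A=k + 2 and B=k + 7, with C=k**2 + 8*k + 16.
Solve (k + 2)·f(k+1) − (k + 6)·f(k) = k**2 + 8*k + 16.
d = 4 from the (1,1,2) case.
Solving with deg f ≤ 4: f(k) = k*(k + 3)*(k + 4)*(k + 7)/20.
Then R = B(k−1)f/C = k*(k + 3)*(k + 6)*(k + 7)/(20*(k + 4)), so s_k = R(k)·t_k = 3*k*(-k - 7)/(10*(k**2 + 7*k + 10)).
Verify: 6*(-k - 4)/(k**4 + 16*k**3 + 91*k**2 + 216*k + 180) matches t_k.
Evaluate: s_(n+1) = 3*(-n**2 - 9*n - 8)/(10*(n**2 + 9*n + 18)); subtract s_(1) = -2/15 ⇒ S(n) = n*(-n - 9)/(6*(n**2 + 9*n + 18)).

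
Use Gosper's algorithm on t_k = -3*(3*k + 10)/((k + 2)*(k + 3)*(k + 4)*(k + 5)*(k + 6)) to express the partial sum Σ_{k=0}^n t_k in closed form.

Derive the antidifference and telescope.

S(n) = 3*(-n**3 - 14*n**2 - 63*n - 50)/(40*(n**3 + 14*n**2 + 63*n + 90))

r(k) = (k + 2)*(3*k + 13)/((k + 7)*(3*k + 10)) after simplifying.
Factor: A=k + 2; B=k + 7; C=k + 10/3.
Need (k + 2)·f(k+1) − (k + 6)·f(k) = k + 10/3.
deg f ≤ 4 (via 1,1,1).
Solve for f: f(k) = k*(k + 3)*(k**2 + 11*k + 38)/120 (degree 4 ≤ 4).
So s_k = (B(k−1)f/C)·t_k = (k*(k + 3)*(k + 6)*(k**2 + 11*k + 38)/(40*(3*k + 10)))·t_k = 3*k*(-k**2 - 11*k - 38)/(40*(k**3 + 11*k**2 + 38*k + 40)).
Verify: 3*(-3*k - 10)/(k**5 + 20*k**4 + 155*k**3 + 580*k**2 + 1044*k + 720) matches t_k.
Σ_(k=0)^n t_k = s_(n+1) − s_(0) = (3*(-n**3 - 14*n**2 - 63*n - 50)/(40*(n**3 + 14*n**2 + 63*n + 90))) − (0), i.e. 3*(-n**3 - 14*n**2 - 63*n - 50)/(40*(n**3 + 14*n**2 + 63*n + 90)).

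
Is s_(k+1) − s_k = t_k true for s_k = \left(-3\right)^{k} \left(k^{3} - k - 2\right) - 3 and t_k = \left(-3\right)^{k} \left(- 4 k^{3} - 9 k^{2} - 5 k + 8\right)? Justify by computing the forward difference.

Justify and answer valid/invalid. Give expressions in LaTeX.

valid; difference matches t_k

s_(k+1) = 3*(-3)**k*(k - (k + 1)**3 + 3) - 3
s_(k+1) − s_k = (-3)**k*(-k**3 + 4*k - 3*(k + 1)**3 + 11)
(s_(k+1) − s_k) − t_k = 0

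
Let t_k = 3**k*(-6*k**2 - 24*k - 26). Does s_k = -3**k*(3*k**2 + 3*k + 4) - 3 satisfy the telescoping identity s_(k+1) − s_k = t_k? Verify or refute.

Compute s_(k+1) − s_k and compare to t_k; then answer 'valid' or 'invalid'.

Valid — Δs_k = t_k.

s_(k+1) = 3*3**k*(-3*k - 3*(k + 1)**2 - 7) - 3
s_(k+1) − s_k = 3**k*(-6*k**2 - 24*k - 26)
(s_(k+1) − s_k) − t_k = 0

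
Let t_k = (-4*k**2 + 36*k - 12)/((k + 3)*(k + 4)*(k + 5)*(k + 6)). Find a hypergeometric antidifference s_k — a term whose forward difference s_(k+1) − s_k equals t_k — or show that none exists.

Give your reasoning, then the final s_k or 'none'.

s_k = -k*(k**2 - 48*k + 107)/(15*(k + 3)*(k + 4)*(k + 5))

The ratio is -(k + 3)*(9*k - (k + 1)**2 + 6)/((k + 7)*(k**2 - 9*k + 3)).
Factor: A=k + 3; B=k + 7; C=k**2 - 9*k + 3.
Key eq: (k + 3)·f(k+1) = (k + 6)·f(k) + (k**2 - 9*k + 3).
Bound: deg f ≤ 3.
Match coefficients ⇒ f(k) = k*(k**2 - 48*k + 107)/60.
R(k) = B(k−1)·f(k)/C(k) = k*(k + 6)*(k**2 - 48*k + 107)/(60*(k**2 - 9*k + 3)); s_k = R·t_k = -k*(k**2 - 48*k + 107)/(15*(k + 3)*(k + 4)*(k + 5)).
Δs = 4*(-k**2 + 9*k - 3)/(k**4 + 18*k**3 + 119*k**2 + 342*k + 360), as required.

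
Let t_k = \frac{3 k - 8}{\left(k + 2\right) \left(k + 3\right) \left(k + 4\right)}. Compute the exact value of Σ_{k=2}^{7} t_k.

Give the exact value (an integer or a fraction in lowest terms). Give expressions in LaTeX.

Σ = 9/220

Step 1: r(k) = (k + 2)*(3*k - 5)/((k + 5)*(3*k - 8)).
Take A(k)=k + 2, B(k)=k + 5, C(k)=k - 8/3.
Key eq: (k + 2)·f(k+1) = (k + 4)·f(k) + (k - 8/3).
Degrees (1,1,1) ⇒ d ≤ 2.
Coefficient equations give f(k) = -k*(k + 23)/18.
R(k) = B(k−1)·f(k)/C(k) = -k*(k + 4)*(k + 23)/(6*(3*k - 8)); s_k = R·t_k = k*(-k - 23)/(6*(k + 2)*(k + 3)).
Check: Δs_k = (3*k - 8)/(k**3 + 9*k**2 + 26*k + 24). ✓
Sum = s_(8) − s_(2); s_(8) = -62/165, s_(2) = -5/12 ⇒ 9/220.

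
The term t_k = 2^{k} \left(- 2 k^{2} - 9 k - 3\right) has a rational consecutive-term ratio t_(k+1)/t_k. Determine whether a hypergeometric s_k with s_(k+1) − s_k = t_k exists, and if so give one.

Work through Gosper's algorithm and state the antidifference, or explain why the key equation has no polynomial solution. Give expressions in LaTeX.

s_k = 2^{k} \left(- 2 k^{2} - k + 3\right)

r(k) = 2*(2*k**2 + 13*k + 14)/(2*k**2 + 9*k + 3) after simplifying.
Normal form (A,B,C) = (2, 1, k**2 + 9*k/2 + 3/2).
Solve (2)·f(k+1) − (1)·f(k) = k**2 + 9*k/2 + 3/2.
Degrees (0,0,2) ⇒ d ≤ 2.
Solve for f: f(k) = (k - 1)*(2*k + 3)/2 (degree 2 ≤ 2).
Get s_k = R·t_k = 2**k*(-2*k**2 - k + 3) with R(k) = B(k−1)f(k)/C(k) = (k - 1)*(2*k + 3)/(2*k**2 + 9*k + 3).
Check: Δs_k = 2**k*(-2*k**2 - 9*k - 3). ✓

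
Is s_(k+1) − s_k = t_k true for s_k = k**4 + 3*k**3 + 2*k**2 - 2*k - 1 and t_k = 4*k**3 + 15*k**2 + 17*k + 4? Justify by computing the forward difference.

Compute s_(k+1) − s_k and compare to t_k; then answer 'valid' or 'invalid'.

s_(k+1) = k**4 + 7*k**3 + 17*k**2 + 15*k + 3
s_(k+1) − s_k = 4*k**3 + 15*k**2 + 17*k + 4
(s_(k+1) − s_k) − t_k = 0

Valid — Δs_k = t_k.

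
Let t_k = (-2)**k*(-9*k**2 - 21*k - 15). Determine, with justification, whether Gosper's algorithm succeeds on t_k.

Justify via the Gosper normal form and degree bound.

The ratio is 2*(-3*k**2 - 13*k - 15)/(3*k**2 + 7*k + 5).
A = -2, B = 1, C = k**2 + 7*k/3 + 5/3.
Key eq: (-2)·f(k+1) = (1)·f(k) + (k**2 + 7*k/3 + 5/3).
d = 2 from the (0,0,2) case.
A polynomial solution: f(k) = -(3*k**2 + 3*k + 1)/9.
So s_k = (B(k−1)f/C)·t_k = (-(3*k**2 + 3*k + 1)/(3*(3*k**2 + 7*k + 5)))·t_k = (-2)**k*(3*k**2 + 3*k + 1).
s_(k+1) − s_k = (-2)**k*(-9*k**2 - 21*k - 15) = t_k.

Yes. s_k = (-2)**k*(3*k**2 + 3*k + 1).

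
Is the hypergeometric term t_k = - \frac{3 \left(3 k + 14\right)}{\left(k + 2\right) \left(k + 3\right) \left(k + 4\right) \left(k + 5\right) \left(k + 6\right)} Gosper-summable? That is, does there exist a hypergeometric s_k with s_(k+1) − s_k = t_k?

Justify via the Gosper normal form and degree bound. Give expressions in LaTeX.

Yes. s_k = \frac{k \left(- k^{2} - 10 k - 31\right)}{10 \left(k^{3} + 10 k^{2} + 31 k + 30\right)}.

The ratio is (k + 2)*(3*k + 17)/((k + 7)*(3*k + 14)).
Factor: A=k + 2; B=k + 7; C=k + 14/3.
Solve (k + 2)·f(k+1) − (k + 6)·f(k) = k + 14/3.
deg f ≤ 4 (via 1,1,1).
Solving with deg f ≤ 4: f(k) = k*(k + 4)*(k**2 + 10*k + 31)/90.
Certificate R = B(k−1)f/C = k*(k + 4)*(k + 6)*(k**2 + 10*k + 31)/(30*(3*k + 14)) gives s_k = k*(-k**2 - 10*k - 31)/(10*(k**3 + 10*k**2 + 31*k + 30)).
Check: Δs_k = 3*(-3*k - 14)/(k**5 + 20*k**4 + 155*k**3 + 580*k**2 + 1044*k + 720). ✓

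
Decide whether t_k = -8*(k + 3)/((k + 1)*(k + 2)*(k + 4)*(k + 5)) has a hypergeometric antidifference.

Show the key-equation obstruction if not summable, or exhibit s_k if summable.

r(k) = (k + 1)*(k + 4)**2/((k + 3)**2*(k + 6)) after simplifying.
Take A(k)=k + 1, B(k)=k + 6, C(k)=k**2 + 6*k + 9.
Need (k + 1)·f(k+1) − (k + 5)·f(k) = k**2 + 6*k + 9.
Degrees (1,1,2) ⇒ d ≤ 4.
Match coefficients ⇒ f(k) = k*(k + 2)*(k + 3)*(k + 5)/8.
Get s_k = R·t_k = k*(-k - 5)/(k**2 + 5*k + 4) with R(k) = B(k−1)f(k)/C(k) = k*(k + 2)*(k + 5)**2/(8*(k + 3)).
s_(k+1) − s_k = 8*(-k - 3)/(k**4 + 12*k**3 + 49*k**2 + 78*k + 40) = t_k.

Yes. s_k = k*(-k - 5)/(k**2 + 5*k + 4).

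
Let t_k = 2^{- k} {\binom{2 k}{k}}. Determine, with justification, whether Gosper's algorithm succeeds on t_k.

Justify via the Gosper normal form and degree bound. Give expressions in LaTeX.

Step 1: r(k) = (2*k + 1)/(k + 1).
Gosper form: A/B · C(k+1)/C(k) with A=2*k + 1, B=k + 1, C=1.
Need (2*k + 1)·f(k+1) − (k)·f(k) = 1.
d = -1 from the (1,1,0) case.
Negative degree bound (-1): no f exists, t_k not Gosper-summable.

No; the degree bound rules out any f.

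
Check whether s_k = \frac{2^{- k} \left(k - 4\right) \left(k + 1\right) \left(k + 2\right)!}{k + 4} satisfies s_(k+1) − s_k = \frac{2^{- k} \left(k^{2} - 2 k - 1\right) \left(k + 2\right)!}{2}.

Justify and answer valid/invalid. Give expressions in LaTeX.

s_(k+1) = (k - 3)*(k + 2)*factorial(k + 3)/(2*2**k*(k + 5))
s_(k+1) − s_k = (k**4 + 4*k**3 - 5*k**2 - 16*k - 32)*factorial(k + 2)/(2*2**k*(k + 4)*(k + 5))
(s_(k+1) − s_k) − t_k = -3*(k**3 + 2*k**2 - 11*k + 4)*factorial(k + 2)/(2*2**k*(k + 4)*(k + 5))

Invalid: residual - \frac{3 \cdot 2^{- k} \left(k^{3} + 2 k^{2} - 11 k + 4\right) \left(k + 2\right)!}{2 \left(k + 4\right) \left(k + 5\right)} ≠ 0.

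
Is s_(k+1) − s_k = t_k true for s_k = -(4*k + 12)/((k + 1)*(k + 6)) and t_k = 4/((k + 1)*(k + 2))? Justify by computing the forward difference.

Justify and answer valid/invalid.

s_(k+1) = 4*(-k - 4)/((k + 2)*(k + 7))
s_(k+1) − s_k = 4*(k**2 + 7*k + 18)/(k**4 + 16*k**3 + 83*k**2 + 152*k + 84)
(s_(k+1) − s_k) − t_k = 24*(-k - 4)/(k**4 + 16*k**3 + 83*k**2 + 152*k + 84)

Invalid: residual 24*(-k - 4)/(k**4 + 16*k**3 + 83*k**2 + 152*k + 84) ≠ 0.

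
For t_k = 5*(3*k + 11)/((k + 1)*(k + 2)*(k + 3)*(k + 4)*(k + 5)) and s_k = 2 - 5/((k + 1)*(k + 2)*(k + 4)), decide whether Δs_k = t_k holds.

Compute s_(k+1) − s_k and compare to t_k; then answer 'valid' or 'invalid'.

Valid — Δs_k = t_k.

s_(k+1) = 2 - 5/((k + 2)*(k + 3)*(k + 5))
s_(k+1) − s_k = 5*(3*k + 11)/(k**5 + 15*k**4 + 85*k**3 + 225*k**2 + 274*k + 120)
(s_(k+1) − s_k) − t_k = 0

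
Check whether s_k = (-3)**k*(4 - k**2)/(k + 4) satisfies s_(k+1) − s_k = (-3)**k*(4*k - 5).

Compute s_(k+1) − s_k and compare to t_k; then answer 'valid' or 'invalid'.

s_(k+1) = (-3)**(k + 1)*(4 - (k + 1)**2)/(k + 5)
s_(k+1) − s_k = (-3)**k*(4*k**3 + 23*k**2 + 11*k - 56)/(k**2 + 9*k + 20)
(s_(k+1) − s_k) − t_k = (-3)**k*(-8*k**2 - 24*k + 44)/(k**2 + 9*k + 20)

Invalid: residual (-3)**k*(-8*k**2 - 24*k + 44)/(k**2 + 9*k + 20) ≠ 0.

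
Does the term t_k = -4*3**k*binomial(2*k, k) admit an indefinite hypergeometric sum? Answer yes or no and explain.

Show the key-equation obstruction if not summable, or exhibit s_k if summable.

Ratio r(k) = 6*(2*k + 1)/(k + 1).
Take A(k)=12*k + 6, B(k)=k + 1, C(k)=1.
f must satisfy (12*k + 6)·f(k+1) − (k)·f(k) = 1.
deg f ≤ -1 (via 1,1,0).
deg f ≤ -1 is impossible — no certificate.

No. Not Gosper-summable.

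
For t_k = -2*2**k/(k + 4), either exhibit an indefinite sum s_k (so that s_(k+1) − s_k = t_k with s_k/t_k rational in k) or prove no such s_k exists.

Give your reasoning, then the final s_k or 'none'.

no hypergeometric antidifference exists

t_(k+1)/t_k = 2*(k + 4)/(k + 5).
Factor: A=2*k + 8; B=k + 5; C=1.
f must satisfy (2*k + 8)·f(k+1) − (k + 4)·f(k) = 1.
From deg A=1, deg B=1, deg C=0: d=-1.
Negative degree bound (-1): no f exists, t_k not Gosper-summable.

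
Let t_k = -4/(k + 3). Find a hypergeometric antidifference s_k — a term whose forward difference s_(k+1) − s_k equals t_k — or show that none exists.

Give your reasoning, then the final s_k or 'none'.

none (Gosper's algorithm certifies no s_k)

Step 1: r(k) = (k + 3)/(k + 4).
Factor: A=k + 3; B=k + 4; C=1.
Key eq: (k + 3)·f(k+1) = (k + 3)·f(k) + (1).
Degrees (1,1,0) ⇒ d ≤ 0.
Generic f = c0 gives residual -1; -1 = 0 cannot hold, so t_k is not Gosper-summable.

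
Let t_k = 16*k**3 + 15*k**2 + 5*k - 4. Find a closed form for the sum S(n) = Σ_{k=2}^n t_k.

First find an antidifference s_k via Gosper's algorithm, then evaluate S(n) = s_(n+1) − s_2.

S(n) = 4*n**4 + 13*n**3 + 14*n**2 + n - 32

Ratio r(k) = (16*k**3 + 63*k**2 + 83*k + 32)/(16*k**3 + 15*k**2 + 5*k - 4).
A = 1, B = 1, C = k**3 + 15*k**2/16 + 5*k/16 - 1/4.
Set up (1)·f(k+1) − (1)·f(k) − (k**3 + 15*k**2/16 + 5*k/16 - 1/4) = 0.
deg f ≤ 4 (via 0,0,3).
Solving with deg f ≤ 4: f(k) = k*(4*k**3 - 3*k**2 - k - 4)/16.
Certificate R = B(k−1)f/C = k*(4*k**3 - 3*k**2 - k - 4)/(16*k**3 + 15*k**2 + 5*k - 4) gives s_k = k*(4*k**3 - 3*k**2 - k - 4).
Verify: 16*k**3 + 15*k**2 + 5*k - 4 matches t_k.
Σ_(k=2)^n t_k = s_(n+1) − s_(2) = (4*n**4 + 13*n**3 + 14*n**2 + n - 4) − (28), i.e. 4*n**4 + 13*n**3 + 14*n**2 + n - 32.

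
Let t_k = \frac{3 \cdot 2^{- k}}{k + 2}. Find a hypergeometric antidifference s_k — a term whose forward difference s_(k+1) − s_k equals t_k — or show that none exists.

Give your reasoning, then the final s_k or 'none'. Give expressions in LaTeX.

Step 1: r(k) = (k + 2)/(2*(k + 3)).
So A=k/2 + 1 and B=k + 3, with C=1.
Solve (k/2 + 1)·f(k+1) − (k + 2)·f(k) = 1.
Degrees (1,1,0) ⇒ d ≤ -1.
deg f ≤ -1 is impossible — no certificate.

no hypergeometric antidifference exists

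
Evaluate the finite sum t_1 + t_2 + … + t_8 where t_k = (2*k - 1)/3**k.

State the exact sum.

Ratio r(k) = (2*k + 1)/(3*(2*k - 1)).
Gosper form: A/B · C(k+1)/C(k) with A=1/3, B=1, C=k - 1/2.
Key eq: (1/3)·f(k+1) = (1)·f(k) + (k - 1/2).
d = 1 from the (0,0,1) case.
Solve for f: f(k) = -3*k/2 (degree 1 ≤ 1).
Get s_k = R·t_k = -3**(1 - k)*k with R(k) = B(k−1)f(k)/C(k) = -3*k/(2*k - 1).
Δs = (2*k - 1)/3**k, as required.
Evaluate s at k=9 and k=1: -1/729 and -1; difference 728/729.

Σ = 728/729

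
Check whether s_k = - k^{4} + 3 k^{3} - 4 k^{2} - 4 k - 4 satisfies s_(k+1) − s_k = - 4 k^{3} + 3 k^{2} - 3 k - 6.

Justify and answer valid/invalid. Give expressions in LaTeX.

s_(k+1) = -k**4 - k**3 - k**2 - 7*k - 10
s_(k+1) − s_k = -4*k**3 + 3*k**2 - 3*k - 6
(s_(k+1) − s_k) − t_k = 0

Valid — Δs_k = t_k.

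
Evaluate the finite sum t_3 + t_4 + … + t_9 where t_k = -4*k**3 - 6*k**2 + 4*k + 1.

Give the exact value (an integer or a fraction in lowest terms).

Σ = -9569

Ratio r(k) = (4*k**3 + 18*k**2 + 20*k + 5)/(4*k**3 + 6*k**2 - 4*k - 1).
Take A(k)=1, B(k)=1, C(k)=k**3 + 3*k**2/2 - k - 1/4.
f must satisfy (1)·f(k+1) − (1)·f(k) = k**3 + 3*k**2/2 - k - 1/4.
deg f ≤ 4 (via 0,0,3).
A polynomial solution: f(k) = k*(k**3 - 4*k + 2)/4.
Then R = B(k−1)f/C = k*(k**3 - 4*k + 2)/(4*k**3 + 6*k**2 - 4*k - 1), so s_k = R(k)·t_k = k*(-k**3 + 4*k - 2).
s_(k+1) − s_k = -4*k**3 - 6*k**2 + 4*k + 1 = t_k.
Telescoping: Σ = s_(10) − s_(3) = -9620 − (-51) = -9569.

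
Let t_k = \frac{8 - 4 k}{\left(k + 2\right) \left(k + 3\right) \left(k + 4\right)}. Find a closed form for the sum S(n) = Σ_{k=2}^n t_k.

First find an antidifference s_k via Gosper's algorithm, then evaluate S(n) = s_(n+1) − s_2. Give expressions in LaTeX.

S(n) = \frac{2 \left(- n^{2} + 3 n - 2\right)}{5 \left(n^{2} + 7 n + 12\right)}

t_(k+1)/t_k = (k - 1)*(k + 2)/((k - 2)*(k + 5)).
Take A(k)=k + 2, B(k)=k + 5, C(k)=k - 2.
f must satisfy (k + 2)·f(k+1) − (k + 4)·f(k) = k - 2.
Bound: deg f ≤ 2.
Coefficient equations give f(k) = -k.
R(k) = B(k−1)·f(k)/C(k) = -k*(k + 4)/(k - 2); s_k = R·t_k = 4*k/((k + 2)*(k + 3)).
s_(k+1) − s_k = 4*(2 - k)/(k**3 + 9*k**2 + 26*k + 24) = t_k.
Evaluate: s_(n+1) = 4*(n + 1)/(n**2 + 7*n + 12); subtract s_(2) = 2/5 ⇒ S(n) = 2*(-n**2 + 3*n - 2)/(5*(n**2 + 7*n + 12)).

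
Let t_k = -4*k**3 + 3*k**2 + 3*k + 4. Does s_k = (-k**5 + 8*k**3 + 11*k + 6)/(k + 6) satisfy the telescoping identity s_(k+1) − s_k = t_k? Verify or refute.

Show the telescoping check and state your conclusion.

s_(k+1) = (11*k - (k + 1)**5 + 8*(k + 1)**3 + 17)/(k + 7)
s_(k+1) − s_k = (-4*k**5 - 40*k**4 - 54*k**3 + 103*k**2 + 121*k + 102)/(k**2 + 13*k + 42)
(s_(k+1) − s_k) − t_k = 3*(3*k**4 + 24*k**3 - 22*k**2 - 19*k - 22)/(k**2 + 13*k + 42)

Invalid: residual 3*(3*k**4 + 24*k**3 - 22*k**2 - 19*k - 22)/(k**2 + 13*k + 42) ≠ 0.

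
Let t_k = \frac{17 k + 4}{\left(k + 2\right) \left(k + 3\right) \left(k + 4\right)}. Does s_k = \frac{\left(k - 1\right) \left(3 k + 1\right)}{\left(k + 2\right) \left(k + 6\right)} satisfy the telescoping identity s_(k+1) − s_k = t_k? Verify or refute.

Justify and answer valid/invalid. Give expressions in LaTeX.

Invalid: residual \frac{3 \left(3 k^{3} - 7 k^{2} - 115 k - 28\right)}{k^{5} + 22 k^{4} + 185 k^{3} + 740 k^{2} + 1404 k + 1008} ≠ 0.

s_(k+1) = k*(3*k + 4)/((k + 3)*(k + 7))
s_(k+1) − s_k = (26*k**2 + 100*k + 21)/(k**4 + 18*k**3 + 113*k**2 + 288*k + 252)
(s_(k+1) − s_k) − t_k = 3*(3*k**3 - 7*k**2 - 115*k - 28)/(k**5 + 22*k**4 + 185*k**3 + 740*k**2 + 1404*k + 1008)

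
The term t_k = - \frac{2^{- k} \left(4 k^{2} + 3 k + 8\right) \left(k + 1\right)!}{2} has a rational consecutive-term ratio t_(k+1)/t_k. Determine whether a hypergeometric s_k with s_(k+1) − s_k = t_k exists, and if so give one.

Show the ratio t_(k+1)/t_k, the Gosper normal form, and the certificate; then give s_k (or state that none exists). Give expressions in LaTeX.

s_k = - 2^{- k} \left(4 k - 1\right) \left(k + 1\right)!

Compute t_(k+1)/t_k: get (k + 2)*(3*k + 4*(k + 1)**2 + 11)/(2*(4*k**2 + 3*k + 8)).
Take A(k)=k/2 + 1, B(k)=1, C(k)=k**2 + 3*k/4 + 2.
Need (k/2 + 1)·f(k+1) − (1)·f(k) = k**2 + 3*k/4 + 2.
Bound: deg f ≤ 1.
Match coefficients ⇒ f(k) = (4*k - 1)/2.
Then R = B(k−1)f/C = 2*(4*k - 1)/(4*k**2 + 3*k + 8), so s_k = R(k)·t_k = -(4*k - 1)*factorial(k + 1)/2**k.
Check: Δs_k = -(4*k**2 + 3*k + 8)*factorial(k + 1)/(2*2**k). ✓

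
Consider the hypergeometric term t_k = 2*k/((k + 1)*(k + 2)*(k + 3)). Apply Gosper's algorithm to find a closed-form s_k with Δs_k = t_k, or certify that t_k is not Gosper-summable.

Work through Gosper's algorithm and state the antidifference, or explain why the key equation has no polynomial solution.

s_k = k*(k - 1)/(2*(k + 1)*(k + 2))

t_(k+1)/t_k = (k + 1)**2/(k*(k + 4)).
Factor: A=k + 1; B=k + 4; C=k.
Solve (k + 1)·f(k+1) − (k + 3)·f(k) = k.
Degrees (1,1,1) ⇒ d ≤ 2.
A polynomial solution: f(k) = k*(k - 1)/4.
Get s_k = R·t_k = k*(k - 1)/(2*(k + 1)*(k + 2)) with R(k) = B(k−1)f(k)/C(k) = (k - 1)*(k + 3)/4.
Verify: 2*k/(k**3 + 6*k**2 + 11*k + 6) matches t_k.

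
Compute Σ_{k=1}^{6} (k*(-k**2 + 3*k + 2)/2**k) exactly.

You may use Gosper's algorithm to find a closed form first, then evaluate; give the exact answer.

Ratio r(k) = (k**3 - 5*k - 4)/(2*k*(k**2 - 3*k - 2)).
So A=1/2 and B=1, with C=k**3 - 3*k**2 - 2*k.
Set up (1/2)·f(k+1) − (1)·f(k) − (k**3 - 3*k**2 - 2*k) = 0.
Bound: deg f ≤ 3.
Coefficient equations give f(k) = -2*(k + 1)*(k**2 - k + 2).
So s_k = (B(k−1)f/C)·t_k = (-2*(k + 1)*(k**2 - k + 2)/(k*(k**2 - 3*k - 2)))·t_k = 2**(1 - k)*(k**3 + k + 2).
Check: Δs_k = k*(-k**2 + 3*k + 2)/2**k. ✓
Evaluate s at k=7 and k=1: 11/2 and 4; difference 3/2.

Σ = 3/2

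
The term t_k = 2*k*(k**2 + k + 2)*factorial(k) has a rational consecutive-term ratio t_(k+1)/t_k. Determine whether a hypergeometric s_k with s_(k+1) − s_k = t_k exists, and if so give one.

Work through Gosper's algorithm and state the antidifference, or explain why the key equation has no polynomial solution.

s_k = 2*k*(k - 1)*factorial(k)

r(k) = (k + 1)**2*(k + (k + 1)**2 + 3)/(k*(k**2 + k + 2)) after simplifying.
A = k + 1, B = 1, C = k**3 + k**2 + 2*k.
f must satisfy (k + 1)·f(k+1) − (1)·f(k) = k**3 + k**2 + 2*k.
deg f ≤ 2 (via 1,0,3).
Coefficient equations give f(k) = k*(k - 1).
Get s_k = R·t_k = 2*k*(k - 1)*factorial(k) with R(k) = B(k−1)f(k)/C(k) = (k - 1)/(k**2 + k + 2).
Verify: 2*k*(k**2 + k + 2)*factorial(k) matches t_k.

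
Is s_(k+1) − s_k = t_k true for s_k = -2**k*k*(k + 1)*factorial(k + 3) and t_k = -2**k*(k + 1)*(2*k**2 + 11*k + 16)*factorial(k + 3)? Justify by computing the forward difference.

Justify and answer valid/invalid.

s_(k+1) = -2**(k + 1)*(k + 1)*(k + 2)*factorial(k + 4)
s_(k+1) − s_k = -2**k*(k + 1)*(2*k**2 + 11*k + 16)*factorial(k + 3)
(s_(k+1) − s_k) − t_k = 0

Valid — Δs_k = t_k.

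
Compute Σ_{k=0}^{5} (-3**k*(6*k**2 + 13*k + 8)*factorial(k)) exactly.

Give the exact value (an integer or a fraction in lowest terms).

t_(k+1)/t_k = 3*(6*k**3 + 31*k**2 + 52*k + 27)/(6*k**2 + 13*k + 8).
So A=3*k + 3 and B=1, with C=k**2 + 13*k/6 + 4/3.
Set up (3*k + 3)·f(k+1) − (1)·f(k) − (k**2 + 13*k/6 + 4/3) = 0.
From deg A=1, deg B=0, deg C=2: d=1.
Solving with deg f ≤ 1: f(k) = (2*k + 1)/6.
Then R = B(k−1)f/C = (2*k + 1)/(6*k**2 + 13*k + 8), so s_k = R(k)·t_k = -3**k*(2*k + 1)*factorial(k).
Verify: -3**k*(6*k**2 + 13*k + 8)*factorial(k) matches t_k.
Sum = s_(6) − s_(0); s_(6) = -6823440, s_(0) = -1 ⇒ -6823439.

Σ = -6823439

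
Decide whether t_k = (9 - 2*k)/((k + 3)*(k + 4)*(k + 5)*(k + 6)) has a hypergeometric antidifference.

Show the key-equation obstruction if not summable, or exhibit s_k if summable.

Yes. s_k = k*(k**2 + 12*k + 77)/(30*(k + 3)*(k + 4)*(k + 5)).

Step 1: r(k) = (k + 3)*(2*k - 7)/((k + 7)*(2*k - 9)).
Normal form (A,B,C) = (k + 3, k + 7, k - 9/2).
Key eq: (k + 3)·f(k+1) = (k + 6)·f(k) + (k - 9/2).
Bound: deg f ≤ 3.
Solving with deg f ≤ 3: f(k) = -k*(k**2 + 12*k + 77)/60.
Certificate R = B(k−1)f/C = -k*(k + 6)*(k**2 + 12*k + 77)/(30*(2*k - 9)) gives s_k = k*(k**2 + 12*k + 77)/(30*(k + 3)*(k + 4)*(k + 5)).
s_(k+1) − s_k = (9 - 2*k)/(k**4 + 18*k**3 + 119*k**2 + 342*k + 360) = t_k.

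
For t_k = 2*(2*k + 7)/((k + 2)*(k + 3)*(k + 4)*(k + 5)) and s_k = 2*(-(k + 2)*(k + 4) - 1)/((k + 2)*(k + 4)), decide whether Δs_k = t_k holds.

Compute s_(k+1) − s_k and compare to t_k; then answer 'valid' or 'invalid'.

s_(k+1) = 2*(-(k + 3)*(k + 5) - 1)/((k + 3)*(k + 5))
s_(k+1) − s_k = 2*(2*k + 7)/(k**4 + 14*k**3 + 71*k**2 + 154*k + 120)
(s_(k+1) − s_k) − t_k = 0

Valid: the claim telescopes to t_k.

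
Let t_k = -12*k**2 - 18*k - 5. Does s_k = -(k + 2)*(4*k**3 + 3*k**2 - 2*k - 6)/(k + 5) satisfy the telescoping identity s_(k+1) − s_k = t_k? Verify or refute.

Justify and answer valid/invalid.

Invalid: residual 3*(8*k**3 + 75*k**2 + 97*k + 31)/(k**2 + 11*k + 30) ≠ 0.

s_(k+1) = (-4*k**4 - 27*k**3 - 61*k**2 - 47*k + 3)/(k + 6)
s_(k+1) − s_k = (-12*k**4 - 126*k**3 - 338*k**2 - 304*k - 57)/(k**2 + 11*k + 30)
(s_(k+1) − s_k) − t_k = 3*(8*k**3 + 75*k**2 + 97*k + 31)/(k**2 + 11*k + 30)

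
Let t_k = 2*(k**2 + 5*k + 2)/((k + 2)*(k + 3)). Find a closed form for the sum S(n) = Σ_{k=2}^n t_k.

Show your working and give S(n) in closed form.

S(n) = 2*(n**2 + n - 2)/(n + 3)

t_(k+1)/t_k = (k + 2)*(5*k + (k + 1)**2 + 7)/((k + 4)*(k**2 + 5*k + 2)).
Take A(k)=k + 2, B(k)=k + 4, C(k)=k**2 + 5*k + 2.
f must satisfy (k + 2)·f(k+1) − (k + 3)·f(k) = k**2 + 5*k + 2.
d = 2 from the (1,1,2) case.
Solving with deg f ≤ 2: f(k) = k**2.
Certificate R = B(k−1)f/C = k**2*(k + 3)/(k**2 + 5*k + 2) gives s_k = 2*k**2/(k + 2).
Check: Δs_k = 2*(k**2 + 5*k + 2)/(k**2 + 5*k + 6). ✓
Evaluate: s_(n+1) = 2*(n**2 + 2*n + 1)/(n + 3); subtract s_(2) = 2 ⇒ S(n) = 2*(n**2 + n - 2)/(n + 3).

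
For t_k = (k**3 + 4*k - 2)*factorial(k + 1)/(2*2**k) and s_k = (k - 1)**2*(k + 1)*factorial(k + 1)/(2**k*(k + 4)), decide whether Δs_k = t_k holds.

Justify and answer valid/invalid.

Invalid: residual -3*(k**4 + 4*k**3 + 2*k**2 + 18*k - 10)*factorial(k + 1)/(2*2**k*(k + 4)*(k + 5)) ≠ 0.

s_(k+1) = k**2*(k + 2)*factorial(k + 2)/(2*2**k*(k + 5))
s_(k+1) − s_k = (k**5 + 6*k**4 + 12*k**3 + 28*k**2 + 8*k - 10)*factorial(k + 1)/(2*2**k*(k + 4)*(k + 5))
(s_(k+1) − s_k) − t_k = -3*(k**4 + 4*k**3 + 2*k**2 + 18*k - 10)*factorial(k + 1)/(2*2**k*(k + 4)*(k + 5))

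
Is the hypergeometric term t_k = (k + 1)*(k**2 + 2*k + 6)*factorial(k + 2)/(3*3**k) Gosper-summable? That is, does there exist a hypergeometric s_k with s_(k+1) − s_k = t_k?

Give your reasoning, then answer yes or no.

Ratio r(k) = (k + 2)*(k + 3)*(2*k + (k + 1)**2 + 8)/(3*(k + 1)*(k**2 + 2*k + 6)).
Factor: A=k/3 + 1; B=1; C=k**3 + 3*k**2 + 8*k + 6.
Key eq: (k/3 + 1)·f(k+1) = (1)·f(k) + (k**3 + 3*k**2 + 8*k + 6).
From deg A=1, deg B=0, deg C=3: d=2.
A polynomial solution: f(k) = 3*k*(k + 1).
Get s_k = R·t_k = k*(k + 1)*factorial(k + 2)/3**k with R(k) = B(k−1)f(k)/C(k) = 3*k/(k**2 + 2*k + 6).
s_(k+1) − s_k = (k + 1)*(k**2 + 2*k + 6)*factorial(k + 2)/(3*3**k) = t_k.

Yes. s_k = k*(k + 1)*factorial(k + 2)/3**k.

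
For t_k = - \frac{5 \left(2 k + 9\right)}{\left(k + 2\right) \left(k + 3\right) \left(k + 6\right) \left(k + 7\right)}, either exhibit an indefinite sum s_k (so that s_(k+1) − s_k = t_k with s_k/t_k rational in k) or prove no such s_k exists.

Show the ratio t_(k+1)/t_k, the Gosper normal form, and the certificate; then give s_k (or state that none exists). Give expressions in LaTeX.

The ratio is (k + 2)*(k + 6)*(2*k + 11)/((k + 4)*(k + 8)*(2*k + 9)).
Gosper form: A/B · C(k+1)/C(k) with A=k + 2, B=k + 8, C=k**3 + 27*k**2/2 + 121*k/2 + 90.
f must satisfy (k + 2)·f(k+1) − (k + 7)·f(k) = k**3 + 27*k**2/2 + 121*k/2 + 90.
d = 5 from the (1,1,3) case.
Solve for f: f(k) = k*(k + 3)*(k + 4)*(k + 5)*(k + 8)/24 (degree 5 ≤ 5).
R(k) = B(k−1)·f(k)/C(k) = k*(k + 3)*(k + 7)*(k + 8)/(12*(2*k + 9)); s_k = R·t_k = 5*k*(-k - 8)/(12*(k**2 + 8*k + 12)).
Verify: 5*(-2*k - 9)/(k**4 + 18*k**3 + 113*k**2 + 288*k + 252) matches t_k.

s_k = \frac{5 k \left(- k - 8\right)}{12 \left(k^{2} + 8 k + 12\right)}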